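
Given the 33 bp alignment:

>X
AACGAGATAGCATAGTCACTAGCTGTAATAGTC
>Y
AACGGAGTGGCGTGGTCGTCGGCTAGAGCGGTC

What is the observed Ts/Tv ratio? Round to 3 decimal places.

Transitions are A↔G and C↔T; transversions are all other mismatches.
Transitions: 14. Transversions: 1.
R = 14/1 = 14.000.

14.000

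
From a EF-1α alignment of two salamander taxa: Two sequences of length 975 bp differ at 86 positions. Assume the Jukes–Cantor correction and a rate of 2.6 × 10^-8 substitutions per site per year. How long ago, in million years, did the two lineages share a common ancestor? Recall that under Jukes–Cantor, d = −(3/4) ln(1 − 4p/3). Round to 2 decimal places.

p = 86/975 ≈ 0.088205.
d = −(3/4) ln(1 − 4p/3) = −0.75 ln(1 − 0.117607) = −0.75 ln(0.882393)
  = −0.75 × (-0.125118) = 0.093839 substitutions/site.
Under a molecular clock d = 2μt, so t = d/(2μ) = 0.093839 / (2 × 2.6 × 10^-8) = 1.80 million years.

1.80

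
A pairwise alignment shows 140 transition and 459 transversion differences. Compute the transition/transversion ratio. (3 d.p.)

0.305

R = 140/459 = 0.305010… ≈ 0.305 (to 3 d.p.).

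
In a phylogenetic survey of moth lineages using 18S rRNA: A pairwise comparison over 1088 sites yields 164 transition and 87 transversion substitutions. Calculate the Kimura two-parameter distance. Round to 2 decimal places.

0.28

P = 164/1088 ≈ 0.150735 and Q = 87/1088 ≈ 0.079963.
Under the Kimura two-parameter model, d = −½ ln(1 − 2P − Q) − ¼ ln(1 − 2Q).
1 − 2P − Q = 0.618567, giving −½ ln(0.618567) = 0.240175.
1 − 2Q = 0.840074, giving −¼ ln(0.840074) = 0.043566.
d = 0.240175 + 0.043566 = 0.283741.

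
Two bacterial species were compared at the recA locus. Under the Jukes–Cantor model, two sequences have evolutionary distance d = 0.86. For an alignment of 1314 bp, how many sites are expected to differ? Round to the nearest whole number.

672

Invert JC69: p = (3/4)(1 − e^(−4d/3)) = 0.75 × (1 − e^(-1.146667)) = 0.75 × (1 − 0.317694) = 0.511730.
Expected differing sites = pL ≈ 0.511730 × 1314 = 672.41322 ≈ 672.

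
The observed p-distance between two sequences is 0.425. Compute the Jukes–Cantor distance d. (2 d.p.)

0.63

d = −(3/4) ln(1 − 4p/3) = −0.75 ln(1 − 0.566667) = −0.75 ln(0.433333)
  = −0.75 × (-0.836249) = 0.627187 substitutions/site.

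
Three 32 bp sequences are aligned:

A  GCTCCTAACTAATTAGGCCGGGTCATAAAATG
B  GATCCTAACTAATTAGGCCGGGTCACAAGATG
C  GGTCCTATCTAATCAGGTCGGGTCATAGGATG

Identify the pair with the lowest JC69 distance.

A–B: 3/32 differ, p = 0.094, d = 0.100.
A–C: 6/32 differ, p = 0.188, d = 0.216.
B–C: 6/32 differ, p = 0.188, d = 0.216.
The smallest distance is between A and B.

A and B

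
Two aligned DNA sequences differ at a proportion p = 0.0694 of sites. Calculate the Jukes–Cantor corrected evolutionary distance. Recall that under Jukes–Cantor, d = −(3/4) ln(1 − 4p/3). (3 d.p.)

0.073

d = −(3/4) ln(1 − 4p/3) = −0.75 ln(1 − 0.092533) = −0.75 ln(0.907467)
  = −0.75 × (-0.097098) = 0.072824 substitutions/site.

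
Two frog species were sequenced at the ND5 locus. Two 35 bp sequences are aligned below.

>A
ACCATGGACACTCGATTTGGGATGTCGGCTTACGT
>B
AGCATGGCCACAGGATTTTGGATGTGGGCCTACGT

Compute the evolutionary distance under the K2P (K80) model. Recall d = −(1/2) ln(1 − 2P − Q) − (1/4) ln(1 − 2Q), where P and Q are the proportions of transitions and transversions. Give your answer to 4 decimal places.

0.2347

Of 35 sites, 1 differences are transitions and 6 are transversions, so P = 1/35 ≈ 0.028571 and Q = 6/35 ≈ 0.171429.
Under the Kimura two-parameter model, d = −½ ln(1 − 2P − Q) − ¼ ln(1 − 2Q).
1 − 2P − Q = 0.771429, giving −½ ln(0.771429) = 0.129755.
1 − 2Q = 0.657142, giving −¼ ln(0.657142) = 0.104964.
d = 0.129755 + 0.104964 = 0.234719.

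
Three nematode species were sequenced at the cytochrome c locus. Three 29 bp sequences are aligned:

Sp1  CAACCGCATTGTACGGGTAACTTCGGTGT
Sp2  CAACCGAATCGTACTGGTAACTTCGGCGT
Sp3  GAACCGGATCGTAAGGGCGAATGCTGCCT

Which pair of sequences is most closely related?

Sp1 and Sp2

Sp1–Sp2: 4/29 differ, p = 0.138, d = 0.152.
Sp1–Sp3: 11/29 differ, p = 0.379, d = 0.529.
Sp2–Sp3: 10/29 differ, p = 0.345, d = 0.462.
The smallest distance is between Sp1 and Sp2.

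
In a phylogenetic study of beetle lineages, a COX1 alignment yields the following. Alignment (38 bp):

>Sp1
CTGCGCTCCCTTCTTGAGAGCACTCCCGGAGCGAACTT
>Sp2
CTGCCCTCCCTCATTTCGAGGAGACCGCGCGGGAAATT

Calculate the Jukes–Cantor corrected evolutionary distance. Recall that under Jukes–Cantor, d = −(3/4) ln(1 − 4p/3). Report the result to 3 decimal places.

The sequences differ at 13 of 38 sites, so p = 13/38 ≈ 0.342105.
d = −(3/4) ln(1 − 4p/3) = −0.75 ln(1 − 0.45614) = −0.75 ln(0.54386)
  = −0.75 × (-0.609063) = 0.456797 substitutions/site.

0.457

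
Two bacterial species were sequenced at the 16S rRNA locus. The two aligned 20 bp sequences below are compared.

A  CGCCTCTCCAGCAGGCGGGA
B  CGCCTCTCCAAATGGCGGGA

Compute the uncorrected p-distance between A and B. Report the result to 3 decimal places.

0.150

The sequences differ at 3 of 20 positions (sites 11, 12, 13).
p = 3/20 = 0.150.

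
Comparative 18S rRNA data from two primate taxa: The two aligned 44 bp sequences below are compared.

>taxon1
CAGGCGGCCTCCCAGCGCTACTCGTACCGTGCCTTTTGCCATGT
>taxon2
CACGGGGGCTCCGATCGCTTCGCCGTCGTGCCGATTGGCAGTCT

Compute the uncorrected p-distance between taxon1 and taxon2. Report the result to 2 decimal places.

The sequences differ at 20 of 44 positions.
p = 20/44 = 0.454545… ≈ 0.45 (to 2 d.p.).

0.45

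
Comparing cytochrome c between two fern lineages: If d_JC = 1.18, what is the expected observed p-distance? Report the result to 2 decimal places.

0.59

p = (3/4)(1 − e^(−4d/3)) = 0.75 × (1 − e^(-1.573333)) = 0.75 × (1 − 0.207353) = 0.594485.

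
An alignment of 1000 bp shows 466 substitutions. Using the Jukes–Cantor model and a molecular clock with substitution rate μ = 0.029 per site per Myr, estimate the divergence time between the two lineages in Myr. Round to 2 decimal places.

12.56

p = 466/1000 = 0.466.
d = −(3/4) ln(1 − 4p/3) = −0.75 ln(1 − 0.621333) = −0.75 ln(0.378667)
  = −0.75 × (-0.971098) = 0.728324 substitutions/site.
Under a molecular clock d = 2μt, so t = d/(2μ) = 0.728324 / (2 × 0.029) = 12.56 Myr.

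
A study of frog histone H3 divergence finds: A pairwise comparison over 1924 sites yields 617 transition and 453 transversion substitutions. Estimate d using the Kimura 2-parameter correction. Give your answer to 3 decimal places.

1.206

P = 617/1924 ≈ 0.320686 and Q = 453/1924 ≈ 0.235447.
Under the Kimura two-parameter model, d = −½ ln(1 − 2P − Q) − ¼ ln(1 − 2Q).
1 − 2P − Q = 0.123181, giving −½ ln(0.123181) = 1.047050.
1 − 2Q = 0.529106, giving −¼ ln(0.529106) = 0.159142.
d = 1.047050 + 0.159142 = 1.206192.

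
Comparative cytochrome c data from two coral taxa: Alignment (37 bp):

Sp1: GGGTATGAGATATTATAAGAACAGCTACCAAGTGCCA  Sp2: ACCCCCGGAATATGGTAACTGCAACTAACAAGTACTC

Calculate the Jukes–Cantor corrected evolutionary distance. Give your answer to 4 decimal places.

The sequences differ at 18 of 37 sites, so p = 18/37 ≈ 0.486486.
d = −(3/4) ln(1 − 4p/3) = −0.75 ln(1 − 0.648648) = −0.75 ln(0.351352)
  = −0.75 × (-1.045967) = 0.784475 substitutions/site.

0.7845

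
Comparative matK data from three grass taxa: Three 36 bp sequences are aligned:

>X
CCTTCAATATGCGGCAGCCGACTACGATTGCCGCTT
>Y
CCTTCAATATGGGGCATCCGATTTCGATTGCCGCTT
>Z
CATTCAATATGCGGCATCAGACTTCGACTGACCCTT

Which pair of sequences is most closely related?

X and Y

X–Y: 4/36 differ, p = 0.111, d = 0.120.
X–Z: 7/36 differ, p = 0.194, d = 0.225.
Y–Z: 7/36 differ, p = 0.194, d = 0.225.
The smallest distance is between X and Y.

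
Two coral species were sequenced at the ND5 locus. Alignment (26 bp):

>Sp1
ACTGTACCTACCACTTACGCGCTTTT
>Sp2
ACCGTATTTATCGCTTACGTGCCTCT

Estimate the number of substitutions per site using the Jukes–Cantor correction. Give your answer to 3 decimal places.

The sequences differ at 8 of 26 sites (3, 7, 8, 11, 13, 20, 23, 25), so p = 8/26 ≈ 0.307692.
d = −(3/4) ln(1 − 4p/3) = −0.75 ln(1 − 0.410256) = −0.75 ln(0.589744)
  = −0.75 × (-0.528067) = 0.396050 substitutions/site.

0.396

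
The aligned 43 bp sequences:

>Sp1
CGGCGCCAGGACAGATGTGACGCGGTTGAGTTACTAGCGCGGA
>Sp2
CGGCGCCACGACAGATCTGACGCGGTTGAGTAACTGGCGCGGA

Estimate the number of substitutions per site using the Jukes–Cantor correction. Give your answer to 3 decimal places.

0.099

The sequences differ at 4 of 43 sites (9, 17, 32, 36), so p = 4/43 ≈ 0.093023.
d = −(3/4) ln(1 − 4p/3) = −0.75 ln(1 − 0.124031) = −0.75 ln(0.875969)
  = −0.75 × (-0.132425) = 0.099319 substitutions/site.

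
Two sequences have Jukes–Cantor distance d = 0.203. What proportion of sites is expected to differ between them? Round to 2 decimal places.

p = (3/4)(1 − e^(−4d/3)) = 0.75 × (1 − e^(-0.270667)) = 0.75 × (1 − 0.762870) = 0.177848.

0.18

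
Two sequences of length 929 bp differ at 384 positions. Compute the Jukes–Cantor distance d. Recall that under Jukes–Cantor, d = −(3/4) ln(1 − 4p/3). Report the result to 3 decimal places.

0.601

p = 384/929 ≈ 0.413348.
d = −(3/4) ln(1 − 4p/3) = −0.75 ln(1 − 0.551131) = −0.75 ln(0.448869)
  = −0.75 × (-0.801024) = 0.600768 substitutions/site.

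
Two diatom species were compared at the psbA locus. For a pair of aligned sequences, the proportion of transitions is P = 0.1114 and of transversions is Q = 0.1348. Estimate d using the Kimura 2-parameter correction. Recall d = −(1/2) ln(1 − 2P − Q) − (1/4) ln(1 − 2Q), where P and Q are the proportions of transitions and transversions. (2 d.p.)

Under the Kimura two-parameter model, d = −½ ln(1 − 2P − Q) − ¼ ln(1 − 2Q).
1 − 2P − Q = 0.6424, giving −½ ln(0.6424) = 0.221272.
1 − 2Q = 0.7304, giving −¼ ln(0.7304) = 0.078541.
d = 0.221272 + 0.078541 = 0.299813.

0.30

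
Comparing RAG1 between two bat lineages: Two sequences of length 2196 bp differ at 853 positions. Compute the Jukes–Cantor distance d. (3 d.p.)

p = 853/2196 ≈ 0.388434.
d = −(3/4) ln(1 − 4p/3) = −0.75 ln(1 − 0.517912) = −0.75 ln(0.482088)
  = −0.75 × (-0.729629) = 0.547222 substitutions/site.

0.547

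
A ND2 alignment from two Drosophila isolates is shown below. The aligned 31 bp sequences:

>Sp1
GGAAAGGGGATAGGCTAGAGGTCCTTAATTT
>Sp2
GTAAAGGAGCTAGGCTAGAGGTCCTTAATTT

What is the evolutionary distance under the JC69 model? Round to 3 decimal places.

The sequences differ at 3 of 31 sites (2, 8, 10), so p = 3/31 ≈ 0.096774.
d = −(3/4) ln(1 − 4p/3) = −0.75 ln(1 − 0.129032) = −0.75 ln(0.870968)
  = −0.75 × (-0.138150) = 0.103613 substitutions/site.

0.104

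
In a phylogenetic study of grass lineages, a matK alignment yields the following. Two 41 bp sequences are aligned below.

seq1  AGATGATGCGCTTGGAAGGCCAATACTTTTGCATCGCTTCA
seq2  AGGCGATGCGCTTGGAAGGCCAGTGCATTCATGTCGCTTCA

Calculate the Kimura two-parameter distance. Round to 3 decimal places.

0.280

Of 41 sites, 8 differences are transitions and 1 are transversions, so P = 8/41 ≈ 0.195122 and Q = 1/41 ≈ 0.02439.
Under the Kimura two-parameter model, d = −½ ln(1 − 2P − Q) − ¼ ln(1 − 2Q).
1 − 2P − Q = 0.585366, giving −½ ln(0.585366) = 0.267759.
1 − 2Q = 0.95122, giving −¼ ln(0.95122) = 0.012502.
d = 0.267759 + 0.012502 = 0.280261.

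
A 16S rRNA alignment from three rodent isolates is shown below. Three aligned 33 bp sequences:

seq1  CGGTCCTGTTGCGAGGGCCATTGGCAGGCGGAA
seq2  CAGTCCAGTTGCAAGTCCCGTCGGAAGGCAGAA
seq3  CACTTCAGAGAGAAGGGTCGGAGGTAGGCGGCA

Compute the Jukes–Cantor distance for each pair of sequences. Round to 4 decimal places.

d(seq1,seq2) = 0.3390, d(seq1,seq3) = 0.6987, d(seq2,seq3) = 0.6254

seq1–seq2: 9/33 sites differ → p ≈ 0.272727, d = −0.75 ln(1 − 0.363636) = 0.338988 ≈ 0.3390.
seq1–seq3: 15/33 sites differ → p ≈ 0.454545, d = −0.75 ln(1 − 0.60606) = 0.698667 ≈ 0.6987.
seq2–seq3: 14/33 sites differ → p ≈ 0.424242, d = −0.75 ln(1 − 0.565656) = 0.625439 ≈ 0.6254.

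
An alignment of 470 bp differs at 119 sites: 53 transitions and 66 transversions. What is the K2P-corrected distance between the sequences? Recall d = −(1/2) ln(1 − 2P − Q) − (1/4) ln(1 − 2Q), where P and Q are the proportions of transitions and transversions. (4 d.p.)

0.3102

P = 53/470 ≈ 0.112766 and Q = 66/470 ≈ 0.140426.
Under the Kimura two-parameter model, d = −½ ln(1 − 2P − Q) − ¼ ln(1 − 2Q).
1 − 2P − Q = 0.634042, giving −½ ln(0.634042) = 0.227820.
1 − 2Q = 0.719148, giving −¼ ln(0.719148) = 0.082422.
d = 0.227820 + 0.082422 = 0.310242.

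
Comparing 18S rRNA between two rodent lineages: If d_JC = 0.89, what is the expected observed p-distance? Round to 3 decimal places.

p = (3/4)(1 − e^(−4d/3)) = 0.75 × (1 − e^(-1.186667)) = 0.75 × (1 − 0.305237) = 0.521072.

0.521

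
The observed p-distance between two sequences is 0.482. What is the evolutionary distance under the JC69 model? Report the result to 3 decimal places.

0.772

d = −(3/4) ln(1 − 4p/3) = −0.75 ln(1 − 0.642667) = −0.75 ln(0.357333)
  = −0.75 × (-1.029087) = 0.771815 substitutions/site.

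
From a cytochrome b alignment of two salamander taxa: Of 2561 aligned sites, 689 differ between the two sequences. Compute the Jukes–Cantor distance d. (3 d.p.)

p = 689/2561 ≈ 0.269036.
d = −(3/4) ln(1 − 4p/3) = −0.75 ln(1 − 0.358715) = −0.75 ln(0.641285)
  = −0.75 × (-0.444281) = 0.333211 substitutions/site.

0.333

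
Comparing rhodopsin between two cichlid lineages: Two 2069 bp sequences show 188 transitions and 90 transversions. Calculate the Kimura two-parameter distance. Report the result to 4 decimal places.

P = 188/2069 ≈ 0.090865 and Q = 90/2069 ≈ 0.043499.
Under the Kimura two-parameter model, d = −½ ln(1 − 2P − Q) − ¼ ln(1 − 2Q).
1 − 2P − Q = 0.774771, giving −½ ln(0.774771) = 0.127594.
1 − 2Q = 0.913002, giving −¼ ln(0.913002) = 0.022754.
d = 0.127594 + 0.022754 = 0.150348.

0.1503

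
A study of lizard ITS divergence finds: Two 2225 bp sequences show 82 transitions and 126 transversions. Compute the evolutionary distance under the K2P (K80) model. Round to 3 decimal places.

P = 82/2225 ≈ 0.036854 and Q = 126/2225 ≈ 0.056629.
Under the Kimura two-parameter model, d = −½ ln(1 − 2P − Q) − ¼ ln(1 − 2Q).
1 − 2P − Q = 0.869663, giving −½ ln(0.869663) = 0.069825.
1 − 2Q = 0.886742, giving −¼ ln(0.886742) = 0.030050.
d = 0.069825 + 0.030050 = 0.099875.

0.100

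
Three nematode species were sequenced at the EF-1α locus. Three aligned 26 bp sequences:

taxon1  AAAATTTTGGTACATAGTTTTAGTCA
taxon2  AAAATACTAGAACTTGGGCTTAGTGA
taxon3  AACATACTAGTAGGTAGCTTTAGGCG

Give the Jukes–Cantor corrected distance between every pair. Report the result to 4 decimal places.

taxon1–taxon2: 9/26 sites differ → p ≈ 0.346154, d = −0.75 ln(1 − 0.461539) = 0.464280 ≈ 0.4643.
taxon1–taxon3: 9/26 sites differ → p ≈ 0.346154, d = −0.75 ln(1 − 0.461539) = 0.464280 ≈ 0.4643.
taxon2–taxon3: 10/26 sites differ → p ≈ 0.384615, d = −0.75 ln(1 − 0.51282) = 0.539341 ≈ 0.5393.

d(taxon1,taxon2) = 0.4643, d(taxon1,taxon3) = 0.4643, d(taxon2,taxon3) = 0.5393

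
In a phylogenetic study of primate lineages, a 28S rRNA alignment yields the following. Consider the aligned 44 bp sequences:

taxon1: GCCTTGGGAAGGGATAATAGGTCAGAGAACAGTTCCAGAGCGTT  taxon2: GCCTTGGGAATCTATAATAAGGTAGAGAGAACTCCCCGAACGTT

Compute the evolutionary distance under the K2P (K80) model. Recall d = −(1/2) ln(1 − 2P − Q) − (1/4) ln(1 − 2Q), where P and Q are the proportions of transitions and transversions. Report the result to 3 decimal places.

Of 44 sites, 5 differences are transitions and 7 are transversions, so P = 5/44 ≈ 0.113636 and Q = 7/44 ≈ 0.159091.
Under the Kimura two-parameter model, d = −½ ln(1 − 2P − Q) − ¼ ln(1 − 2Q).
1 − 2P − Q = 0.613637, giving −½ ln(0.613637) = 0.244176.
1 − 2Q = 0.681818, giving −¼ ln(0.681818) = 0.095748.
d = 0.244176 + 0.095748 = 0.339924.

0.340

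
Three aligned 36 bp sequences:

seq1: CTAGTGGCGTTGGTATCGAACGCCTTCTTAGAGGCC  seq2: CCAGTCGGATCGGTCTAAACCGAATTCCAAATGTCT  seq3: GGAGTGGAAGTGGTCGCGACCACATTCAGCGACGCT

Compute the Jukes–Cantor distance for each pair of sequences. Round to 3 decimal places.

d(seq1,seq2) = 0.745, d(seq1,seq3) = 0.608, d(seq2,seq3) = 0.824

seq1–seq2: 17/36 sites differ → p ≈ 0.472222, d = −0.75 ln(1 − 0.629629) = 0.744938 ≈ 0.745.
seq1–seq3: 15/36 sites differ → p ≈ 0.416667, d = −0.75 ln(1 − 0.555556) = 0.608198 ≈ 0.608.
seq2–seq3: 18/36 sites differ → p = 0.5, d = −0.75 ln(1 − 0.666667) = 0.823960 ≈ 0.824.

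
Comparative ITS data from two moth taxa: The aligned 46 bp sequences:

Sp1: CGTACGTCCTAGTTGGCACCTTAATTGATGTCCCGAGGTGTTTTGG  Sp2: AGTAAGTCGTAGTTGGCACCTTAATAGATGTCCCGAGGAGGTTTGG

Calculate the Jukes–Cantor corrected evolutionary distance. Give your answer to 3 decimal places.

0.143

The sequences differ at 6 of 46 sites (1, 5, 9, 26, 39, 41), so p = 6/46 ≈ 0.130435.
d = −(3/4) ln(1 − 4p/3) = −0.75 ln(1 − 0.173913) = −0.75 ln(0.826087)
  = −0.75 × (-0.191055) = 0.143291 substitutions/site.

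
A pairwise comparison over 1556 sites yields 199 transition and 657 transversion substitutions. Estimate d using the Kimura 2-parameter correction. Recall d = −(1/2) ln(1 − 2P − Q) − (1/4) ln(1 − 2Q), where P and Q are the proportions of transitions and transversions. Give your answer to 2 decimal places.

P = 199/1556 ≈ 0.127892 and Q = 657/1556 ≈ 0.422237.
Under the Kimura two-parameter model, d = −½ ln(1 − 2P − Q) − ¼ ln(1 − 2Q).
1 − 2P − Q = 0.321979, giving −½ ln(0.321979) = 0.566634.
1 − 2Q = 0.155526, giving −¼ ln(0.155526) = 0.465236.
d = 0.566634 + 0.465236 = 1.031870.

1.03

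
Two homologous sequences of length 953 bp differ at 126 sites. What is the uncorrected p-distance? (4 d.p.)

p = 126/953 = 0.132214… ≈ 0.1322 (to 4 d.p.).

0.1322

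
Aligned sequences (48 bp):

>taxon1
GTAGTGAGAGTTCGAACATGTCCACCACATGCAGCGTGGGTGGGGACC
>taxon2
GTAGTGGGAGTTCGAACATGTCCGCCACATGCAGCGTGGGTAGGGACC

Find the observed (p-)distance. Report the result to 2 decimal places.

0.06

The sequences differ at 3 of 48 positions (sites 7, 24, 42).
p = 3/48 = 0.0625 ≈ 0.06 (to 2 d.p.).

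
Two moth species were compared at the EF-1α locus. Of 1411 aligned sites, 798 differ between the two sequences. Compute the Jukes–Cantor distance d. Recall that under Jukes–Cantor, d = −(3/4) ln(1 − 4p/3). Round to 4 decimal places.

p = 798/1411 ≈ 0.565556.
d = −(3/4) ln(1 − 4p/3) = −0.75 ln(1 − 0.754075) = −0.75 ln(0.245925)
  = −0.75 × (-1.402729) = 1.052047 substitutions/site.

1.0520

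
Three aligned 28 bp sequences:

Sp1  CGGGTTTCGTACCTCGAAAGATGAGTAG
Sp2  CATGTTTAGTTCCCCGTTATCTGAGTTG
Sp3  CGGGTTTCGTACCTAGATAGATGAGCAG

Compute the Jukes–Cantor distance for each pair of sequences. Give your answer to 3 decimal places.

d(Sp1,Sp2) = 0.485, d(Sp1,Sp3) = 0.116, d(Sp2,Sp3) = 0.556

Sp1–Sp2: 10/28 sites differ → p ≈ 0.357143, d = −0.75 ln(1 − 0.476191) = 0.484971 ≈ 0.485.
Sp1–Sp3: 3/28 sites differ → p ≈ 0.107143, d = −0.75 ln(1 − 0.142857) = 0.115613 ≈ 0.116.
Sp2–Sp3: 11/28 sites differ → p ≈ 0.392857, d = −0.75 ln(1 − 0.523809) = 0.556452 ≈ 0.556.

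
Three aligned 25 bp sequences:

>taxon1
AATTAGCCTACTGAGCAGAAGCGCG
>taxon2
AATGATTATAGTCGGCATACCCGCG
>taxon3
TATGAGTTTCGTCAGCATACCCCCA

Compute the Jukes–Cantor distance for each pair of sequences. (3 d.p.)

d(taxon1,taxon2) = 0.572, d(taxon1,taxon3) = 0.766, d(taxon2,taxon3) = 0.351

taxon1–taxon2: 10/25 sites differ → p = 0.4, d = −0.75 ln(1 − 0.533333) = 0.571605 ≈ 0.572.
taxon1–taxon3: 12/25 sites differ → p = 0.48, d = −0.75 ln(1 − 0.64) = 0.766238 ≈ 0.766.
taxon2–taxon3: 7/25 sites differ → p = 0.28, d = −0.75 ln(1 − 0.373333) = 0.350505 ≈ 0.351.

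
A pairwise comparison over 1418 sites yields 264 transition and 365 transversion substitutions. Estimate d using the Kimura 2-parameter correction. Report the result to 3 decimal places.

P = 264/1418 ≈ 0.186178 and Q = 365/1418 ≈ 0.257405.
Under the Kimura two-parameter model, d = −½ ln(1 − 2P − Q) − ¼ ln(1 − 2Q).
1 − 2P − Q = 0.370239, giving −½ ln(0.370239) = 0.496803.
1 − 2Q = 0.48519, giving −¼ ln(0.48519) = 0.180804.
d = 0.496803 + 0.180804 = 0.677607.

0.678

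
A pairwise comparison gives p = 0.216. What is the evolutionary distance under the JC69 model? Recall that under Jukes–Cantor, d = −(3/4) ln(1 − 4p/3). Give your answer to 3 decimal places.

d = −(3/4) ln(1 − 4p/3) = −0.75 ln(1 − 0.288) = −0.75 ln(0.712)
  = −0.75 × (-0.339677) = 0.254758 substitutions/site.

0.255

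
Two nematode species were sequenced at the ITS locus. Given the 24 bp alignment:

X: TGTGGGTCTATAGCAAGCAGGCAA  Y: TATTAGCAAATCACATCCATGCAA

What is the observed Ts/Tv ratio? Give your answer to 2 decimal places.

0.57

Transitions are A↔G and C↔T; transversions are all other mismatches.
Transitions: 4. Transversions: 7.
R = 4/7 = 0.571428… ≈ 0.57 (to 2 d.p.).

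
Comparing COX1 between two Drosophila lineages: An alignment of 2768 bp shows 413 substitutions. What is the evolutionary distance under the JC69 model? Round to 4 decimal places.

0.1664

p = 413/2768 ≈ 0.149205.
d = −(3/4) ln(1 − 4p/3) = −0.75 ln(1 − 0.19894) = −0.75 ln(0.80106)
  = −0.75 × (-0.221819) = 0.166364 substitutions/site.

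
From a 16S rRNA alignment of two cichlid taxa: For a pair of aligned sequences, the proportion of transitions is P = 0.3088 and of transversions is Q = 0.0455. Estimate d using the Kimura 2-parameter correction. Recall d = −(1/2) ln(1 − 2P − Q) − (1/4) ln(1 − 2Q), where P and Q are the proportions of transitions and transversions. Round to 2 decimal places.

0.57

Under the Kimura two-parameter model, d = −½ ln(1 − 2P − Q) − ¼ ln(1 − 2Q).
1 − 2P − Q = 0.3369, giving −½ ln(0.3369) = 0.543985.
1 − 2Q = 0.909, giving −¼ ln(0.909) = 0.023853.
d = 0.543985 + 0.023853 = 0.567838.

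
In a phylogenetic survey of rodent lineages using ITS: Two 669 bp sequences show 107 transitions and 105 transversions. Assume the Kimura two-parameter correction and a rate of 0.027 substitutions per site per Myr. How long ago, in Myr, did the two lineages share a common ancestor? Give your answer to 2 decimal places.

P = 107/669 ≈ 0.15994 and Q = 105/669 ≈ 0.156951.
Under the Kimura two-parameter model, d = −½ ln(1 − 2P − Q) − ¼ ln(1 − 2Q).
1 − 2P − Q = 0.523169, giving −½ ln(0.523169) = 0.323925.
1 − 2Q = 0.686098, giving −¼ ln(0.686098) = 0.094184.
d = 0.323925 + 0.094184 = 0.418109.
Under a molecular clock d = 2μt, so t = d/(2μ) = 0.418109 / (2 × 0.027) = 7.74 Myr.

7.74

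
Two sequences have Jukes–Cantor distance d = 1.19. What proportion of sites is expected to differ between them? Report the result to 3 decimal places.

p = (3/4)(1 − e^(−4d/3)) = 0.75 × (1 − e^(-1.586667)) = 0.75 × (1 − 0.204606) = 0.596546.

0.597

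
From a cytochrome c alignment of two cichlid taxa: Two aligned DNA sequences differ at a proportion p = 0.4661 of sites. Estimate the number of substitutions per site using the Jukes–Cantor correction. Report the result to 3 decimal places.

0.729

d = −(3/4) ln(1 − 4p/3) = −0.75 ln(1 − 0.621467) = −0.75 ln(0.378533)
  = −0.75 × (-0.971452) = 0.728589 substitutions/site.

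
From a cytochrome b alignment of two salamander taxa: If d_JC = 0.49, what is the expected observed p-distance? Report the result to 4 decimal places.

p = (3/4)(1 − e^(−4d/3)) = 0.75 × (1 − e^(-0.653333)) = 0.75 × (1 − 0.520309) = 0.359768.

0.3598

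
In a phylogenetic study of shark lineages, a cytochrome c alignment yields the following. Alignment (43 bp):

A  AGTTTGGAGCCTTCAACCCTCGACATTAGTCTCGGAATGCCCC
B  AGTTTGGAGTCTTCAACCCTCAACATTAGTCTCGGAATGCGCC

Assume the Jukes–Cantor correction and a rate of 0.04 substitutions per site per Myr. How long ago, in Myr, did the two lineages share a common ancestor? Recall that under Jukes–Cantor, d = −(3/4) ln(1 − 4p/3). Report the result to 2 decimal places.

The sequences differ at 3 of 43 sites (10, 22, 41), so p = 3/43 ≈ 0.069767.
d = −(3/4) ln(1 − 4p/3) = −0.75 ln(1 − 0.093023) = −0.75 ln(0.906977)
  = −0.75 × (-0.097638) = 0.073229 substitutions/site.
Under a molecular clock d = 2μt, so t = d/(2μ) = 0.073229 / (2 × 0.04) = 0.92 Myr.

0.92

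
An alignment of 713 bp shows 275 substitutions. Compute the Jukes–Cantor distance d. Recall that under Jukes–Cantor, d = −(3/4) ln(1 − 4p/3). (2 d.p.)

0.54

p = 275/713 ≈ 0.385694.
d = −(3/4) ln(1 − 4p/3) = −0.75 ln(1 − 0.514259) = −0.75 ln(0.485741)
  = −0.75 × (-0.722080) = 0.541560 substitutions/site.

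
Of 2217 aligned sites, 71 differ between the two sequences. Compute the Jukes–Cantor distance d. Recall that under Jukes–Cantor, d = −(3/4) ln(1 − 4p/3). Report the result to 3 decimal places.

0.033

p = 71/2217 ≈ 0.032025.
d = −(3/4) ln(1 − 4p/3) = −0.75 ln(1 − 0.0427) = −0.75 ln(0.9573)
  = −0.75 × (-0.043638) = 0.032729 substitutions/site.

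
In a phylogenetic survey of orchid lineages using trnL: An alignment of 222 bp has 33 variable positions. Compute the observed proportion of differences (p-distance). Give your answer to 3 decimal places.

0.149

p = 33/222 = 0.148648… ≈ 0.149 (to 3 d.p.).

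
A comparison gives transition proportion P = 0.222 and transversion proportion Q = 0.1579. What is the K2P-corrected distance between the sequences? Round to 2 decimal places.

Under the Kimura two-parameter model, d = −½ ln(1 − 2P − Q) − ¼ ln(1 − 2Q).
1 − 2P − Q = 0.3981, giving −½ ln(0.3981) = 0.460526.
1 − 2Q = 0.6842, giving −¼ ln(0.6842) = 0.094876.
d = 0.460526 + 0.094876 = 0.555402.

0.56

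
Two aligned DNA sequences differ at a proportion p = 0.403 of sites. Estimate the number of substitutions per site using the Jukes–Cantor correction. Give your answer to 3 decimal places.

0.578

d = −(3/4) ln(1 − 4p/3) = −0.75 ln(1 − 0.537333) = −0.75 ln(0.462667)
  = −0.75 × (-0.770748) = 0.578061 substitutions/site.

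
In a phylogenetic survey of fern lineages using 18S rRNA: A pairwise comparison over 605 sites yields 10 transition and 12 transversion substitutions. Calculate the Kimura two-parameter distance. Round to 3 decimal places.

P = 10/605 ≈ 0.016529 and Q = 12/605 ≈ 0.019835.
Under the Kimura two-parameter model, d = −½ ln(1 − 2P − Q) − ¼ ln(1 − 2Q).
1 − 2P − Q = 0.947107, giving −½ ln(0.947107) = 0.027172.
1 − 2Q = 0.96033, giving −¼ ln(0.96033) = 0.010120.
d = 0.027172 + 0.010120 = 0.037292.

0.037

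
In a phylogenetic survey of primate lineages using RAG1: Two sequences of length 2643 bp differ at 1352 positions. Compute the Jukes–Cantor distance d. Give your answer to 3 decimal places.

p = 1352/2643 ≈ 0.51154.
d = −(3/4) ln(1 − 4p/3) = −0.75 ln(1 − 0.682053) = −0.75 ln(0.317947)
  = −0.75 × (-1.145871) = 0.859403 substitutions/site.

0.859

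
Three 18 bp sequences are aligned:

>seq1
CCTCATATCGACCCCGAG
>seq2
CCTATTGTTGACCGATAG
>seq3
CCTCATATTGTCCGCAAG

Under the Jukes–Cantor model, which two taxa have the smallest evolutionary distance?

seq1–seq2: 7/18 differ, p = 0.389, d = 0.548.
seq1–seq3: 4/18 differ, p = 0.222, d = 0.264.
seq2–seq3: 6/18 differ, p = 0.333, d = 0.441.
The smallest distance is between seq1 and seq3.

seq1 and seq3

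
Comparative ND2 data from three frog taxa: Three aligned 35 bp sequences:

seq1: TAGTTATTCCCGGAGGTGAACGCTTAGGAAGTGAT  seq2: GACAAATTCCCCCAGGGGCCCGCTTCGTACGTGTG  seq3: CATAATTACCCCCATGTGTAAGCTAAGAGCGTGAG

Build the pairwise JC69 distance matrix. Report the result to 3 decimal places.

d(seq1,seq2) = 0.572, d(seq1,seq3) = 0.705, d(seq2,seq3) = 0.572

seq1–seq2: 14/35 sites differ → p = 0.4, d = −0.75 ln(1 − 0.533333) = 0.571605 ≈ 0.572.
seq1–seq3: 16/35 sites differ → p ≈ 0.457143, d = −0.75 ln(1 − 0.609524) = 0.705292 ≈ 0.705.
seq2–seq3: 14/35 sites differ → p = 0.4, d = −0.75 ln(1 − 0.533333) = 0.571605 ≈ 0.572.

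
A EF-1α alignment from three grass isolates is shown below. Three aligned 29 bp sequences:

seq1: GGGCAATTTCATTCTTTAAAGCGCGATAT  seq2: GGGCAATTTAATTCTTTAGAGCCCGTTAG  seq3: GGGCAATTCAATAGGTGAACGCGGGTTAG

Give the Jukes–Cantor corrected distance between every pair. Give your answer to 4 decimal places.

d(seq1,seq2) = 0.1959, d(seq1,seq3) = 0.4618, d(seq2,seq3) = 0.4006

seq1–seq2: 5/29 sites differ → p ≈ 0.172414, d = −0.75 ln(1 − 0.229885) = 0.195912 ≈ 0.1959.
seq1–seq3: 10/29 sites differ → p ≈ 0.344828, d = −0.75 ln(1 − 0.459771) = 0.461822 ≈ 0.4618.
seq2–seq3: 9/29 sites differ → p ≈ 0.310345, d = −0.75 ln(1 − 0.413793) = 0.400562 ≈ 0.4006.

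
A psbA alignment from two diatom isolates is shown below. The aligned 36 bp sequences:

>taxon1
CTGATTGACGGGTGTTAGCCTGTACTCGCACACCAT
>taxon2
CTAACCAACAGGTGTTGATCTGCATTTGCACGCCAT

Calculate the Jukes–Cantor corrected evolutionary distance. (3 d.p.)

0.441

The sequences differ at 12 of 36 sites, so p = 12/36 ≈ 0.333333.
d = −(3/4) ln(1 − 4p/3) = −0.75 ln(1 − 0.444444) = −0.75 ln(0.555556)
  = −0.75 × (-0.587786) = 0.440840 substitutions/site.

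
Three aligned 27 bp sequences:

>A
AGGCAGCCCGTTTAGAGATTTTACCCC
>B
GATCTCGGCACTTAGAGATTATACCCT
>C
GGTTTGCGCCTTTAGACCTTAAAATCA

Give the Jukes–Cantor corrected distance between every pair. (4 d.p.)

A–B: 11/27 sites differ → p ≈ 0.407407, d = −0.75 ln(1 − 0.543209) = 0.587647 ≈ 0.5876.
A–C: 13/27 sites differ → p ≈ 0.481481, d = −0.75 ln(1 − 0.641975) = 0.770364 ≈ 0.7704.
B–C: 12/27 sites differ → p ≈ 0.444444, d = −0.75 ln(1 − 0.592592) = 0.673455 ≈ 0.6735.

d(A,B) = 0.5876, d(A,C) = 0.7704, d(B,C) = 0.6735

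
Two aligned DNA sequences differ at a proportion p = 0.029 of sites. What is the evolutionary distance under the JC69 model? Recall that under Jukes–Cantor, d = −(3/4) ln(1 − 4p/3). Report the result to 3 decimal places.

d = −(3/4) ln(1 − 4p/3) = −0.75 ln(1 − 0.038667) = −0.75 ln(0.961333)
  = −0.75 × (-0.039434) = 0.029576 substitutions/site.

0.030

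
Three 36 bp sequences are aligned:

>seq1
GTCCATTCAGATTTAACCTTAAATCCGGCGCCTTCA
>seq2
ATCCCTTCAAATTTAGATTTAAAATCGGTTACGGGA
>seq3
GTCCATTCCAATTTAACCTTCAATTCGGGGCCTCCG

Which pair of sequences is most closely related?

seq1–seq2: 14/36 differ, p = 0.389, d = 0.548.
seq1–seq3: 7/36 differ, p = 0.194, d = 0.225.
seq2–seq3: 15/36 differ, p = 0.417, d = 0.608.
The smallest distance is between seq1 and seq3.

seq1 and seq3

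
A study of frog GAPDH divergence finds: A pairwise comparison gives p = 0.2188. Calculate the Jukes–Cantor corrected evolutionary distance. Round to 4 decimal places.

d = −(3/4) ln(1 − 4p/3) = −0.75 ln(1 − 0.291733) = −0.75 ln(0.708267)
  = −0.75 × (-0.344934) = 0.258701 substitutions/site.

0.2587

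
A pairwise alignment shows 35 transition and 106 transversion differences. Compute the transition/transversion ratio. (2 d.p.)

0.33

R = 35/106 = 0.330188… ≈ 0.33 (to 2 d.p.).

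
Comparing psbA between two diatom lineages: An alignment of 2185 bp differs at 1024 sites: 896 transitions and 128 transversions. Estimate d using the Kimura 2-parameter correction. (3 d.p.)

P = 896/2185 ≈ 0.410069 and Q = 128/2185 ≈ 0.058581.
Under the Kimura two-parameter model, d = −½ ln(1 − 2P − Q) − ¼ ln(1 − 2Q).
1 − 2P − Q = 0.121281, giving −½ ln(0.121281) = 1.054823.
1 − 2Q = 0.882838, giving −¼ ln(0.882838) = 0.031153.
d = 1.054823 + 0.031153 = 1.085976.

1.086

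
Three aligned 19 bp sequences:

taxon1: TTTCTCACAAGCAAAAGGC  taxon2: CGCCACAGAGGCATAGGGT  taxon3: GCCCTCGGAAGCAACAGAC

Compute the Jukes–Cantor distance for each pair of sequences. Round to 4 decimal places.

taxon1–taxon2: 9/19 sites differ → p ≈ 0.473684, d = −0.75 ln(1 − 0.631579) = 0.748897 ≈ 0.7489.
taxon1–taxon3: 7/19 sites differ → p ≈ 0.368421, d = −0.75 ln(1 − 0.491228) = 0.506816 ≈ 0.5068.
taxon2–taxon3: 10/19 sites differ → p ≈ 0.526316, d = −0.75 ln(1 − 0.701755) = 0.907380 ≈ 0.9074.

d(taxon1,taxon2) = 0.7489, d(taxon1,taxon3) = 0.5068, d(taxon2,taxon3) = 0.9074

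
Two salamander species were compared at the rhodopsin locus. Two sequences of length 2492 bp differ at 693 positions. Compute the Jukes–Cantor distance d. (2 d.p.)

0.35

p = 693/2492 ≈ 0.27809.
d = −(3/4) ln(1 − 4p/3) = −0.75 ln(1 − 0.370787) = −0.75 ln(0.629213)
  = −0.75 × (-0.463285) = 0.347464 substitutions/site.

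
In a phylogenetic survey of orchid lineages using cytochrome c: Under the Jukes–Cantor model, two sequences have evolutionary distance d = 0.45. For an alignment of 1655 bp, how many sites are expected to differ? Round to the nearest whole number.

Invert JC69: p = (3/4)(1 − e^(−4d/3)) = 0.75 × (1 − e^(-0.6)) = 0.75 × (1 − 0.548812) = 0.338391.
Expected differing sites = pL ≈ 0.338391 × 1655 = 560.037105 ≈ 560.

560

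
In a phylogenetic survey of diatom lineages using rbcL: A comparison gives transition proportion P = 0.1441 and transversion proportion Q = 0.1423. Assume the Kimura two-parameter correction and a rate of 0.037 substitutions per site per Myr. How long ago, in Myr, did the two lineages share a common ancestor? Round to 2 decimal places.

4.94

Under the Kimura two-parameter model, d = −½ ln(1 − 2P − Q) − ¼ ln(1 − 2Q).
1 − 2P − Q = 0.5695, giving −½ ln(0.5695) = 0.281498.
1 − 2Q = 0.7154, giving −¼ ln(0.7154) = 0.083728.
d = 0.281498 + 0.083728 = 0.365226.
Under a molecular clock d = 2μt, so t = d/(2μ) = 0.365226 / (2 × 0.037) = 4.94 Myr.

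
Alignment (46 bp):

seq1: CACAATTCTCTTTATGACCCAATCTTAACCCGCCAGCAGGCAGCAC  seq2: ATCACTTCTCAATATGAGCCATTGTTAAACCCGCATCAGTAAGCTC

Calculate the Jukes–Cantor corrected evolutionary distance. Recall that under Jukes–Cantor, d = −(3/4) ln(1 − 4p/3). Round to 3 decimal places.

The sequences differ at 15 of 46 sites, so p = 15/46 ≈ 0.326087.
d = −(3/4) ln(1 − 4p/3) = −0.75 ln(1 − 0.434783) = −0.75 ln(0.565217)
  = −0.75 × (-0.570546) = 0.427910 substitutions/site.

0.428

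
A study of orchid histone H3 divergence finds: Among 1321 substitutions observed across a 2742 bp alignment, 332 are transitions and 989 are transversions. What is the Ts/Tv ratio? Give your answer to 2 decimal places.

R = 332/989 = 0.335692… ≈ 0.34 (to 2 d.p.).

0.34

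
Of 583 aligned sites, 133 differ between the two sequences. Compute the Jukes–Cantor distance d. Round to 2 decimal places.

0.27

p = 133/583 ≈ 0.22813.
d = −(3/4) ln(1 − 4p/3) = −0.75 ln(1 − 0.304173) = −0.75 ln(0.695827)
  = −0.75 × (-0.362654) = 0.271991 substitutions/site.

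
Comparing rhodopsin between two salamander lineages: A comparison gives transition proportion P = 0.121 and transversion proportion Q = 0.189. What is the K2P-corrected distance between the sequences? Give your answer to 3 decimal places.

Under the Kimura two-parameter model, d = −½ ln(1 − 2P − Q) − ¼ ln(1 − 2Q).
1 − 2P − Q = 0.569, giving −½ ln(0.569) = 0.281937.
1 − 2Q = 0.622, giving −¼ ln(0.622) = 0.118704.
d = 0.281937 + 0.118704 = 0.400641.

0.401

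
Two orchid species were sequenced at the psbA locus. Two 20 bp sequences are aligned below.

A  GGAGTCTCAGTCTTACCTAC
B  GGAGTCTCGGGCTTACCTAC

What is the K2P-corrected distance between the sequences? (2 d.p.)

0.11

Of 20 sites, 1 differences are transitions and 1 are transversions, so P = 1/20 = 0.05 and Q = 1/20 = 0.05.
Under the Kimura two-parameter model, d = −½ ln(1 − 2P − Q) − ¼ ln(1 − 2Q).
1 − 2P − Q = 0.85, giving −½ ln(0.85) = 0.081259.
1 − 2Q = 0.9, giving −¼ ln(0.9) = 0.026340.
d = 0.081259 + 0.026340 = 0.107599.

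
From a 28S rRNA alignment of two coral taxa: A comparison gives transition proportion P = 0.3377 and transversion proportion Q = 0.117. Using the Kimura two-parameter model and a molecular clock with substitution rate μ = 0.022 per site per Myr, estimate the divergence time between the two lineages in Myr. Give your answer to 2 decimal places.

19.38

Under the Kimura two-parameter model, d = −½ ln(1 − 2P − Q) − ¼ ln(1 − 2Q).
1 − 2P − Q = 0.2076, giving −½ ln(0.2076) = 0.786071.
1 − 2Q = 0.766, giving −¼ ln(0.766) = 0.066643.
d = 0.786071 + 0.066643 = 0.852714.
Under a molecular clock d = 2μt, so t = d/(2μ) = 0.852714 / (2 × 0.022) = 19.38 Myr.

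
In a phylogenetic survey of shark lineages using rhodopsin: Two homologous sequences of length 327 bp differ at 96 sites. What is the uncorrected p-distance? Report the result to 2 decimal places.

p = 96/327 = 0.293577… ≈ 0.29 (to 2 d.p.).

0.29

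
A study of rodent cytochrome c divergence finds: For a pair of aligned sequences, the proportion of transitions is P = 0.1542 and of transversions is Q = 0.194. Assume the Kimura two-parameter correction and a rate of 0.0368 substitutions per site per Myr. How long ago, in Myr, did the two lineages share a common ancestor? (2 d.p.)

Under the Kimura two-parameter model, d = −½ ln(1 − 2P − Q) − ¼ ln(1 − 2Q).
1 − 2P − Q = 0.4976, giving −½ ln(0.4976) = 0.348979.
1 − 2Q = 0.612, giving −¼ ln(0.612) = 0.122756.
d = 0.348979 + 0.122756 = 0.471735.
Under a molecular clock d = 2μt, so t = d/(2μ) = 0.471735 / (2 × 0.0368) = 6.41 Myr.

6.41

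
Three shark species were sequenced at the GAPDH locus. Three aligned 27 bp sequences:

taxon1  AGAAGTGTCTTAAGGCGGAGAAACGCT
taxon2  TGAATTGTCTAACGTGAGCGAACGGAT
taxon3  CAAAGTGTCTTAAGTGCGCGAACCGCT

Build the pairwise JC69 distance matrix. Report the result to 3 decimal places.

d(taxon1,taxon2) = 0.588, d(taxon1,taxon3) = 0.318, d(taxon2,taxon3) = 0.377

taxon1–taxon2: 11/27 sites differ → p ≈ 0.407407, d = −0.75 ln(1 − 0.543209) = 0.587647 ≈ 0.588.
taxon1–taxon3: 7/27 sites differ → p ≈ 0.259259, d = −0.75 ln(1 − 0.345679) = 0.318118 ≈ 0.318.
taxon2–taxon3: 8/27 sites differ → p ≈ 0.296296, d = −0.75 ln(1 − 0.395061) = 0.376971 ≈ 0.377.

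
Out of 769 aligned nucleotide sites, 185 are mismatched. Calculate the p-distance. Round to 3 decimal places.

0.241

p = 185/769 = 0.240572… ≈ 0.241 (to 3 d.p.).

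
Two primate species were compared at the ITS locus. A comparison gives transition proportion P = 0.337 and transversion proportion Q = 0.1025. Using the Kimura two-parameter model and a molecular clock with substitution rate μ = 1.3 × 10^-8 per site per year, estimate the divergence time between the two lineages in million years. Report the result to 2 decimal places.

31.02

Under the Kimura two-parameter model, d = −½ ln(1 − 2P − Q) − ¼ ln(1 − 2Q).
1 − 2P − Q = 0.2235, giving −½ ln(0.2235) = 0.749172.
1 − 2Q = 0.795, giving −¼ ln(0.795) = 0.057353.
d = 0.749172 + 0.057353 = 0.806525.
Under a molecular clock d = 2μt, so t = d/(2μ) = 0.806525 / (2 × 1.3 × 10^-8) = 31.02 million years.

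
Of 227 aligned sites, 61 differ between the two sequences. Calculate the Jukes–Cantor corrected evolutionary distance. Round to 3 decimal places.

p = 61/227 ≈ 0.268722.
d = −(3/4) ln(1 − 4p/3) = −0.75 ln(1 − 0.358296) = −0.75 ln(0.641704)
  = −0.75 × (-0.443628) = 0.332721 substitutions/site.

0.333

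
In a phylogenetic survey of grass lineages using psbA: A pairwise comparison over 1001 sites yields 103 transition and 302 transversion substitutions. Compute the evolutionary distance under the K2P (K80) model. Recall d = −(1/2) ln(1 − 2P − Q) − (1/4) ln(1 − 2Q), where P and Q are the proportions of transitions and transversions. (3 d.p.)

0.585

P = 103/1001 ≈ 0.102897 and Q = 302/1001 ≈ 0.301698.
Under the Kimura two-parameter model, d = −½ ln(1 − 2P − Q) − ¼ ln(1 − 2Q).
1 − 2P − Q = 0.492508, giving −½ ln(0.492508) = 0.354122.
1 − 2Q = 0.396604, giving −¼ ln(0.396604) = 0.231204.
d = 0.354122 + 0.231204 = 0.585326.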